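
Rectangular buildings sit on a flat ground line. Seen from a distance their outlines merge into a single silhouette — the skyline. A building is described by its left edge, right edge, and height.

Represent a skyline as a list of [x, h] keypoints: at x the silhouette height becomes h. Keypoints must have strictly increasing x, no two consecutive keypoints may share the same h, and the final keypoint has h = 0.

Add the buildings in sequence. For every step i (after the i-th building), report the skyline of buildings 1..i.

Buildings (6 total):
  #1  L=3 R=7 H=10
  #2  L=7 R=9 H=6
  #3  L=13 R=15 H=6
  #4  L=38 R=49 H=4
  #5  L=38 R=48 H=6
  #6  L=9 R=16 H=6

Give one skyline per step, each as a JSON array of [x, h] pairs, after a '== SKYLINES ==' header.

== SKYLINES ==
[[3,10],[7,0]]
[[3,10],[7,6],[9,0]]
[[3,10],[7,6],[9,0],[13,6],[15,0]]
[[3,10],[7,6],[9,0],[13,6],[15,0],[38,4],[49,0]]
[[3,10],[7,6],[9,0],[13,6],[15,0],[38,6],[48,4],[49,0]]
[[3,10],[7,6],[16,0],[38,6],[48,4],[49,0]]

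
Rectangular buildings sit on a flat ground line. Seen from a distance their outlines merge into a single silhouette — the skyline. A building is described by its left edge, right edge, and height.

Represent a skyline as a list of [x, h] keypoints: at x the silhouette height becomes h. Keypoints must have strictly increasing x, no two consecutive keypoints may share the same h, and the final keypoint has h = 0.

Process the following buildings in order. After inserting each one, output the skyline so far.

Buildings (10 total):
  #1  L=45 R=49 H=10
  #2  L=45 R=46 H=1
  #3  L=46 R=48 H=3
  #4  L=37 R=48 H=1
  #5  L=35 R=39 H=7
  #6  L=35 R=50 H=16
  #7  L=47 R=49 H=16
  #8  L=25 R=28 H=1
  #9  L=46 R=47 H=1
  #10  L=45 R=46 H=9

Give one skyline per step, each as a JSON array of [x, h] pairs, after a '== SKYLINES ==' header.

== SKYLINES ==
[[45,10],[49,0]]
[[45,10],[49,0]]
[[45,10],[49,0]]
[[37,1],[45,10],[49,0]]
[[35,7],[39,1],[45,10],[49,0]]
[[35,16],[50,0]]
[[35,16],[50,0]]
[[25,1],[28,0],[35,16],[50,0]]
[[25,1],[28,0],[35,16],[50,0]]
[[25,1],[28,0],[35,16],[50,0]]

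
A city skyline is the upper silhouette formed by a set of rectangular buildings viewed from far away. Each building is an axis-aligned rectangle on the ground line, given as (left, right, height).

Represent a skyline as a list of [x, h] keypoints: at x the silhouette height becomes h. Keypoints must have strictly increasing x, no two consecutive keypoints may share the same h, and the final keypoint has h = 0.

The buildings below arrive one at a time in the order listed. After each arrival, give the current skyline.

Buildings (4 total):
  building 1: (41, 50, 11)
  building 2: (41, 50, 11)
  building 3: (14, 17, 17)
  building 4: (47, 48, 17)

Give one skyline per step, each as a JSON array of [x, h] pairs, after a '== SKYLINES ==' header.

== SKYLINES ==
[[41,11],[50,0]]
[[41,11],[50,0]]
[[14,17],[17,0],[41,11],[50,0]]
[[14,17],[17,0],[41,11],[47,17],[48,11],[50,0]]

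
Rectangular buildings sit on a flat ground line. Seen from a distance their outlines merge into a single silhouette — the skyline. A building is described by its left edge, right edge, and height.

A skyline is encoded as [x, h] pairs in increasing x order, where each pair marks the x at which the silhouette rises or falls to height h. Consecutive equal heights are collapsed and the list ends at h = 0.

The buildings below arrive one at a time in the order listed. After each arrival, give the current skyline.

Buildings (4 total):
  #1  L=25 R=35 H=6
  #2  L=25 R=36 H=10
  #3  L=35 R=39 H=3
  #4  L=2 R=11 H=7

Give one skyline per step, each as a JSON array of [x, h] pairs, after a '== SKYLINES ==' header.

== SKYLINES ==
[[25,6],[35,0]]
[[25,10],[36,0]]
[[25,10],[36,3],[39,0]]
[[2,7],[11,0],[25,10],[36,3],[39,0]]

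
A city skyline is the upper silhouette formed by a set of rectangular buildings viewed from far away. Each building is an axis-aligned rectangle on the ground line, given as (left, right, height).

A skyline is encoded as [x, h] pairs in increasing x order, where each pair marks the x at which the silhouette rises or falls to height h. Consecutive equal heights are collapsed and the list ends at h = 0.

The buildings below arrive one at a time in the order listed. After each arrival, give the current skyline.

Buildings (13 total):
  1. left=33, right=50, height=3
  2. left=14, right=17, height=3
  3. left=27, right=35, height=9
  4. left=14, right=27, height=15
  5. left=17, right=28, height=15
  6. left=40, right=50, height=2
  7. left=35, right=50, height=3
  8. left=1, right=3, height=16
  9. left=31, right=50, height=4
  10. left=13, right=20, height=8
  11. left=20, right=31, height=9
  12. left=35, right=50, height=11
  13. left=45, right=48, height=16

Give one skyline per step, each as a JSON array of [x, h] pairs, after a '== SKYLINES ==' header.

== SKYLINES ==
[[33,3],[50,0]]
[[14,3],[17,0],[33,3],[50,0]]
[[14,3],[17,0],[27,9],[35,3],[50,0]]
[[14,15],[27,9],[35,3],[50,0]]
[[14,15],[28,9],[35,3],[50,0]]
[[14,15],[28,9],[35,3],[50,0]]
[[14,15],[28,9],[35,3],[50,0]]
[[1,16],[3,0],[14,15],[28,9],[35,3],[50,0]]
[[1,16],[3,0],[14,15],[28,9],[35,4],[50,0]]
[[1,16],[3,0],[13,8],[14,15],[28,9],[35,4],[50,0]]
[[1,16],[3,0],[13,8],[14,15],[28,9],[35,4],[50,0]]
[[1,16],[3,0],[13,8],[14,15],[28,9],[35,11],[50,0]]
[[1,16],[3,0],[13,8],[14,15],[28,9],[35,11],[45,16],[48,11],[50,0]]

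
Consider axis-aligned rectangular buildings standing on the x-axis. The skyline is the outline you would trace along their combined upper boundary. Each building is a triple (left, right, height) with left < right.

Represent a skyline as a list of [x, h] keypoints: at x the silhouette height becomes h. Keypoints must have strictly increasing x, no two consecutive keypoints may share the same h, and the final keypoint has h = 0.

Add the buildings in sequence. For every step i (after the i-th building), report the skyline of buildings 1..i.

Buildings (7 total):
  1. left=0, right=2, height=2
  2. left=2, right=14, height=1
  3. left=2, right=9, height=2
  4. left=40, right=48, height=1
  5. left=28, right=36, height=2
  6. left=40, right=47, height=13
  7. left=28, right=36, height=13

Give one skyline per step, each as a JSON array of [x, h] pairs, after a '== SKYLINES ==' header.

== SKYLINES ==
[[0,2],[2,0]]
[[0,2],[2,1],[14,0]]
[[0,2],[9,1],[14,0]]
[[0,2],[9,1],[14,0],[40,1],[48,0]]
[[0,2],[9,1],[14,0],[28,2],[36,0],[40,1],[48,0]]
[[0,2],[9,1],[14,0],[28,2],[36,0],[40,13],[47,1],[48,0]]
[[0,2],[9,1],[14,0],[28,13],[36,0],[40,13],[47,1],[48,0]]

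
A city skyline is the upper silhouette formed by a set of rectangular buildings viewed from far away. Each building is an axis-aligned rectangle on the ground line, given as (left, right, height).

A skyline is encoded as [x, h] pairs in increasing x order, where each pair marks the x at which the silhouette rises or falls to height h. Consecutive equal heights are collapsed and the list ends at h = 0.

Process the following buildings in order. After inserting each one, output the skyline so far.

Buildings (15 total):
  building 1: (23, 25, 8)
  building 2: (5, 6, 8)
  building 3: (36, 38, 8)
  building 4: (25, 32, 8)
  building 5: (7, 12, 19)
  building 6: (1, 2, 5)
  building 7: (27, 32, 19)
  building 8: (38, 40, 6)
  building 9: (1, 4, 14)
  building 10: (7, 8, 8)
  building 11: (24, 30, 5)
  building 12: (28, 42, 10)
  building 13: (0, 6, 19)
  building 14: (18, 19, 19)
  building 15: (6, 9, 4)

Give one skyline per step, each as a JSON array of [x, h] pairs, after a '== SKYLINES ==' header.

== SKYLINES ==
[[23,8],[25,0]]
[[5,8],[6,0],[23,8],[25,0]]
[[5,8],[6,0],[23,8],[25,0],[36,8],[38,0]]
[[5,8],[6,0],[23,8],[32,0],[36,8],[38,0]]
[[5,8],[6,0],[7,19],[12,0],[23,8],[32,0],[36,8],[38,0]]
[[1,5],[2,0],[5,8],[6,0],[7,19],[12,0],[23,8],[32,0],[36,8],[38,0]]
[[1,5],[2,0],[5,8],[6,0],[7,19],[12,0],[23,8],[27,19],[32,0],[36,8],[38,0]]
[[1,5],[2,0],[5,8],[6,0],[7,19],[12,0],[23,8],[27,19],[32,0],[36,8],[38,6],[40,0]]
[[1,14],[4,0],[5,8],[6,0],[7,19],[12,0],[23,8],[27,19],[32,0],[36,8],[38,6],[40,0]]
[[1,14],[4,0],[5,8],[6,0],[7,19],[12,0],[23,8],[27,19],[32,0],[36,8],[38,6],[40,0]]
[[1,14],[4,0],[5,8],[6,0],[7,19],[12,0],[23,8],[27,19],[32,0],[36,8],[38,6],[40,0]]
[[1,14],[4,0],[5,8],[6,0],[7,19],[12,0],[23,8],[27,19],[32,10],[42,0]]
[[0,19],[6,0],[7,19],[12,0],[23,8],[27,19],[32,10],[42,0]]
[[0,19],[6,0],[7,19],[12,0],[18,19],[19,0],[23,8],[27,19],[32,10],[42,0]]
[[0,19],[6,4],[7,19],[12,0],[18,19],[19,0],[23,8],[27,19],[32,10],[42,0]]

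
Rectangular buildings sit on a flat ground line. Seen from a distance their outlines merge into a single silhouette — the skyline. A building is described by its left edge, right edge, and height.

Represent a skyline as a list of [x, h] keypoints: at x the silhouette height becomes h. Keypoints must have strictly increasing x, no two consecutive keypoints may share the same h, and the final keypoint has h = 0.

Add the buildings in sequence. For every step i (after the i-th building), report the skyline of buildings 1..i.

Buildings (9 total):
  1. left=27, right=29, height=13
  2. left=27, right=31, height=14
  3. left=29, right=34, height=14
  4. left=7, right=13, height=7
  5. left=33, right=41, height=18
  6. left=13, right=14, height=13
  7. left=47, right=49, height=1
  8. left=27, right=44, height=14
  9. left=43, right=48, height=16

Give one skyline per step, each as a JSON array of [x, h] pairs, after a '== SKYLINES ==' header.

== SKYLINES ==
[[27,13],[29,0]]
[[27,14],[31,0]]
[[27,14],[34,0]]
[[7,7],[13,0],[27,14],[34,0]]
[[7,7],[13,0],[27,14],[33,18],[41,0]]
[[7,7],[13,13],[14,0],[27,14],[33,18],[41,0]]
[[7,7],[13,13],[14,0],[27,14],[33,18],[41,0],[47,1],[49,0]]
[[7,7],[13,13],[14,0],[27,14],[33,18],[41,14],[44,0],[47,1],[49,0]]
[[7,7],[13,13],[14,0],[27,14],[33,18],[41,14],[43,16],[48,1],[49,0]]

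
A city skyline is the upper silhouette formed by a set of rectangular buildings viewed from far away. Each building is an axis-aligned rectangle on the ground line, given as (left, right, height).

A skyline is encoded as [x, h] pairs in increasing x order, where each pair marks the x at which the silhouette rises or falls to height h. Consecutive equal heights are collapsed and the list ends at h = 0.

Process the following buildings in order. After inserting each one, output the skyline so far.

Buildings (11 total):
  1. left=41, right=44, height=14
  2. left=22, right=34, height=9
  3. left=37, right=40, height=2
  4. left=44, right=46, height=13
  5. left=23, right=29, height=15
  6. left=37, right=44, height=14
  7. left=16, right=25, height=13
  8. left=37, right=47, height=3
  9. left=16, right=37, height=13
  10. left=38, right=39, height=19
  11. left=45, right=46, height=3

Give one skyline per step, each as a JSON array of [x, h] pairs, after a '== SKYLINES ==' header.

== SKYLINES ==
[[41,14],[44,0]]
[[22,9],[34,0],[41,14],[44,0]]
[[22,9],[34,0],[37,2],[40,0],[41,14],[44,0]]
[[22,9],[34,0],[37,2],[40,0],[41,14],[44,13],[46,0]]
[[22,9],[23,15],[29,9],[34,0],[37,2],[40,0],[41,14],[44,13],[46,0]]
[[22,9],[23,15],[29,9],[34,0],[37,14],[44,13],[46,0]]
[[16,13],[23,15],[29,9],[34,0],[37,14],[44,13],[46,0]]
[[16,13],[23,15],[29,9],[34,0],[37,14],[44,13],[46,3],[47,0]]
[[16,13],[23,15],[29,13],[37,14],[44,13],[46,3],[47,0]]
[[16,13],[23,15],[29,13],[37,14],[38,19],[39,14],[44,13],[46,3],[47,0]]
[[16,13],[23,15],[29,13],[37,14],[38,19],[39,14],[44,13],[46,3],[47,0]]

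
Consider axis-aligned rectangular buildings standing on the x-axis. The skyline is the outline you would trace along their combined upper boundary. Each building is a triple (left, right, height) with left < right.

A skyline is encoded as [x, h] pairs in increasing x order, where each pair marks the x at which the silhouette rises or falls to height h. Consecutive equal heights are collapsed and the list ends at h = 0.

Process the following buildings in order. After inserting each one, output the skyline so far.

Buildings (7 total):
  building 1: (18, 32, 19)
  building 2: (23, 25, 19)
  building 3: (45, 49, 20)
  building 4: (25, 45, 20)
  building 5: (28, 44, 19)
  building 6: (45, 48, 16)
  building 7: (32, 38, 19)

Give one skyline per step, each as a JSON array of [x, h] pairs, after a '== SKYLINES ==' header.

== SKYLINES ==
[[18,19],[32,0]]
[[18,19],[32,0]]
[[18,19],[32,0],[45,20],[49,0]]
[[18,19],[25,20],[49,0]]
[[18,19],[25,20],[49,0]]
[[18,19],[25,20],[49,0]]
[[18,19],[25,20],[49,0]]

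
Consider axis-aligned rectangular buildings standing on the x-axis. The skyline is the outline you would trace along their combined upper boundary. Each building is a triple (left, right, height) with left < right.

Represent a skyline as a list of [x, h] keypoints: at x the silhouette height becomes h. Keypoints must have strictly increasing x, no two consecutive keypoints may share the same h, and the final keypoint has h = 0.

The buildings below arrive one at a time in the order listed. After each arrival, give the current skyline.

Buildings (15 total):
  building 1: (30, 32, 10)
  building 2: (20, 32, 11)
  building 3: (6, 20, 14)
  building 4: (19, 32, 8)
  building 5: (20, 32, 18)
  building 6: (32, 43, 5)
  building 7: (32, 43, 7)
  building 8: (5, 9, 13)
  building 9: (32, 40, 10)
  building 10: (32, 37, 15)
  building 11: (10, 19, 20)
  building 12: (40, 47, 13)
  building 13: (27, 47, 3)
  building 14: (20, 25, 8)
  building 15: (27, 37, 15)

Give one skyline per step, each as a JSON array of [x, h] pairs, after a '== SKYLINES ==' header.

== SKYLINES ==
[[30,10],[32,0]]
[[20,11],[32,0]]
[[6,14],[20,11],[32,0]]
[[6,14],[20,11],[32,0]]
[[6,14],[20,18],[32,0]]
[[6,14],[20,18],[32,5],[43,0]]
[[6,14],[20,18],[32,7],[43,0]]
[[5,13],[6,14],[20,18],[32,7],[43,0]]
[[5,13],[6,14],[20,18],[32,10],[40,7],[43,0]]
[[5,13],[6,14],[20,18],[32,15],[37,10],[40,7],[43,0]]
[[5,13],[6,14],[10,20],[19,14],[20,18],[32,15],[37,10],[40,7],[43,0]]
[[5,13],[6,14],[10,20],[19,14],[20,18],[32,15],[37,10],[40,13],[47,0]]
[[5,13],[6,14],[10,20],[19,14],[20,18],[32,15],[37,10],[40,13],[47,0]]
[[5,13],[6,14],[10,20],[19,14],[20,18],[32,15],[37,10],[40,13],[47,0]]
[[5,13],[6,14],[10,20],[19,14],[20,18],[32,15],[37,10],[40,13],[47,0]]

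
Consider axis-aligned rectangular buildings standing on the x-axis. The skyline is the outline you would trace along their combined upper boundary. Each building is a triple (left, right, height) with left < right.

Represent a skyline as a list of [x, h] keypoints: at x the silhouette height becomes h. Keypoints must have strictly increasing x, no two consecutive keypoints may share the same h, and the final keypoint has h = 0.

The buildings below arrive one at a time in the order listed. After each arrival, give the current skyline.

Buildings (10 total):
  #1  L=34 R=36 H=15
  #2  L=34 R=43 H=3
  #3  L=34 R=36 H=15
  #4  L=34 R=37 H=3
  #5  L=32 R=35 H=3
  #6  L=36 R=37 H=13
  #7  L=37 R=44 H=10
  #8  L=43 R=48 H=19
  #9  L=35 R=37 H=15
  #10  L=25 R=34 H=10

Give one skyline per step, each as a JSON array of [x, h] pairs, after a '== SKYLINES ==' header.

== SKYLINES ==
[[34,15],[36,0]]
[[34,15],[36,3],[43,0]]
[[34,15],[36,3],[43,0]]
[[34,15],[36,3],[43,0]]
[[32,3],[34,15],[36,3],[43,0]]
[[32,3],[34,15],[36,13],[37,3],[43,0]]
[[32,3],[34,15],[36,13],[37,10],[44,0]]
[[32,3],[34,15],[36,13],[37,10],[43,19],[48,0]]
[[32,3],[34,15],[37,10],[43,19],[48,0]]
[[25,10],[34,15],[37,10],[43,19],[48,0]]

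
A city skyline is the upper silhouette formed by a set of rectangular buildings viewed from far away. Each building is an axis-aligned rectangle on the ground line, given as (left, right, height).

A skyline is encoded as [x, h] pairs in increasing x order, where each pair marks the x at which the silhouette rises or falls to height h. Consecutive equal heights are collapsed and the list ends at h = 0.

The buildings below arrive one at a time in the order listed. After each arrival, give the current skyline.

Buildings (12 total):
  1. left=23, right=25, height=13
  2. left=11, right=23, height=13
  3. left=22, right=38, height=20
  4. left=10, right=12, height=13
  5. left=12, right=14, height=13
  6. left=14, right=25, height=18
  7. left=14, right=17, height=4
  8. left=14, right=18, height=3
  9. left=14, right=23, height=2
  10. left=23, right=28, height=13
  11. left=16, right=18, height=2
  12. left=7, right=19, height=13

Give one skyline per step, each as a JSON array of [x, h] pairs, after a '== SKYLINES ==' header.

== SKYLINES ==
[[23,13],[25,0]]
[[11,13],[25,0]]
[[11,13],[22,20],[38,0]]
[[10,13],[22,20],[38,0]]
[[10,13],[22,20],[38,0]]
[[10,13],[14,18],[22,20],[38,0]]
[[10,13],[14,18],[22,20],[38,0]]
[[10,13],[14,18],[22,20],[38,0]]
[[10,13],[14,18],[22,20],[38,0]]
[[10,13],[14,18],[22,20],[38,0]]
[[10,13],[14,18],[22,20],[38,0]]
[[7,13],[14,18],[22,20],[38,0]]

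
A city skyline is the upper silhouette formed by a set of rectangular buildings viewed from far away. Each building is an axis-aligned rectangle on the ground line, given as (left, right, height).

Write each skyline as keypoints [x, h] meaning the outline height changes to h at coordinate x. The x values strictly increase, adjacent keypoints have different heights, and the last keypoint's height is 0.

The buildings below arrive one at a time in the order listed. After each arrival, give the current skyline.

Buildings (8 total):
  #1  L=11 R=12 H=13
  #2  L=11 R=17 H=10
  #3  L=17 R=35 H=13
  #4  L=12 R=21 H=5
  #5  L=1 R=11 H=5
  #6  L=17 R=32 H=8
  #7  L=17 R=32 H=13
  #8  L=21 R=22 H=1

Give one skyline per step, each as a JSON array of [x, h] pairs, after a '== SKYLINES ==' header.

== SKYLINES ==
[[11,13],[12,0]]
[[11,13],[12,10],[17,0]]
[[11,13],[12,10],[17,13],[35,0]]
[[11,13],[12,10],[17,13],[35,0]]
[[1,5],[11,13],[12,10],[17,13],[35,0]]
[[1,5],[11,13],[12,10],[17,13],[35,0]]
[[1,5],[11,13],[12,10],[17,13],[35,0]]
[[1,5],[11,13],[12,10],[17,13],[35,0]]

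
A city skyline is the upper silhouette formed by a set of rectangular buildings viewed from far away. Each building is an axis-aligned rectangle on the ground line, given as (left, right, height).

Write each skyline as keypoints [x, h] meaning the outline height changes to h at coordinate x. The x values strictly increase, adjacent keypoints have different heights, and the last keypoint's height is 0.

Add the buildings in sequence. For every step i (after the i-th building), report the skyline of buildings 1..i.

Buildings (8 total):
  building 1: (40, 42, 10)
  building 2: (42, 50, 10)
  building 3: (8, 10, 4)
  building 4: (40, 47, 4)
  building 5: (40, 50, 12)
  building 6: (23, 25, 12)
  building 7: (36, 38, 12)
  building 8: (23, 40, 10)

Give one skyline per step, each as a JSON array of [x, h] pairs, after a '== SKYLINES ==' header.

== SKYLINES ==
[[40,10],[42,0]]
[[40,10],[50,0]]
[[8,4],[10,0],[40,10],[50,0]]
[[8,4],[10,0],[40,10],[50,0]]
[[8,4],[10,0],[40,12],[50,0]]
[[8,4],[10,0],[23,12],[25,0],[40,12],[50,0]]
[[8,4],[10,0],[23,12],[25,0],[36,12],[38,0],[40,12],[50,0]]
[[8,4],[10,0],[23,12],[25,10],[36,12],[38,10],[40,12],[50,0]]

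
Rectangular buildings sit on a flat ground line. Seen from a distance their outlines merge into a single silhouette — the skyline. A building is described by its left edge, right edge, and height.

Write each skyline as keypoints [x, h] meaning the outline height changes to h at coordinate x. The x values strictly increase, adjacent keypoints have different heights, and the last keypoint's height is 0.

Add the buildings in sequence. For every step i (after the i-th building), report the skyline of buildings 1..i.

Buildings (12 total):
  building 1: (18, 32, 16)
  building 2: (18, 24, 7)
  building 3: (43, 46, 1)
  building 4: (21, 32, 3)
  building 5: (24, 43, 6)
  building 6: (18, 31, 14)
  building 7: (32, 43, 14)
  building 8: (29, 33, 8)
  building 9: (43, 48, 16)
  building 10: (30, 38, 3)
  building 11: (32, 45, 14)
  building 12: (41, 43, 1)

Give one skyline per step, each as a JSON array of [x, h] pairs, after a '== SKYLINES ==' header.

== SKYLINES ==
[[18,16],[32,0]]
[[18,16],[32,0]]
[[18,16],[32,0],[43,1],[46,0]]
[[18,16],[32,0],[43,1],[46,0]]
[[18,16],[32,6],[43,1],[46,0]]
[[18,16],[32,6],[43,1],[46,0]]
[[18,16],[32,14],[43,1],[46,0]]
[[18,16],[32,14],[43,1],[46,0]]
[[18,16],[32,14],[43,16],[48,0]]
[[18,16],[32,14],[43,16],[48,0]]
[[18,16],[32,14],[43,16],[48,0]]
[[18,16],[32,14],[43,16],[48,0]]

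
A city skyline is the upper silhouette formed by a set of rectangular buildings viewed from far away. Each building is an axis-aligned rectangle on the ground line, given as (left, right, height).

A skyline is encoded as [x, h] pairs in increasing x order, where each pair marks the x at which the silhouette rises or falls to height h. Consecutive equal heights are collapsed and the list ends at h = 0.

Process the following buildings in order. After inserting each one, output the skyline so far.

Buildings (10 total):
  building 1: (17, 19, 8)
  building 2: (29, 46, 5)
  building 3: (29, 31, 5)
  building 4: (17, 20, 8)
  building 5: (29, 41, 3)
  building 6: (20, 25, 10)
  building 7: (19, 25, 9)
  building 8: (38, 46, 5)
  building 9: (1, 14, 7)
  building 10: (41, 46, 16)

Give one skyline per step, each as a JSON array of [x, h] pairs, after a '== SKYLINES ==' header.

== SKYLINES ==
[[17,8],[19,0]]
[[17,8],[19,0],[29,5],[46,0]]
[[17,8],[19,0],[29,5],[46,0]]
[[17,8],[20,0],[29,5],[46,0]]
[[17,8],[20,0],[29,5],[46,0]]
[[17,8],[20,10],[25,0],[29,5],[46,0]]
[[17,8],[19,9],[20,10],[25,0],[29,5],[46,0]]
[[17,8],[19,9],[20,10],[25,0],[29,5],[46,0]]
[[1,7],[14,0],[17,8],[19,9],[20,10],[25,0],[29,5],[46,0]]
[[1,7],[14,0],[17,8],[19,9],[20,10],[25,0],[29,5],[41,16],[46,0]]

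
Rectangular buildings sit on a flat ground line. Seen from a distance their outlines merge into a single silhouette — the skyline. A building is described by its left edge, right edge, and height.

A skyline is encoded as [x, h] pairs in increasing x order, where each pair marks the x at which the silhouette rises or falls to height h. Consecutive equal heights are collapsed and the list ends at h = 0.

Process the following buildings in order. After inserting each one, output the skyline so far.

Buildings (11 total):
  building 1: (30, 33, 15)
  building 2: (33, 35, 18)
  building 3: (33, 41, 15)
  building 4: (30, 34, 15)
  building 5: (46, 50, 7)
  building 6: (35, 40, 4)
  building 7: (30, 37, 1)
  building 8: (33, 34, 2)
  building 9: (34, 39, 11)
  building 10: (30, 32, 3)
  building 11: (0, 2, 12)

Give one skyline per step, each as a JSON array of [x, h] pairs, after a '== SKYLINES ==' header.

== SKYLINES ==
[[30,15],[33,0]]
[[30,15],[33,18],[35,0]]
[[30,15],[33,18],[35,15],[41,0]]
[[30,15],[33,18],[35,15],[41,0]]
[[30,15],[33,18],[35,15],[41,0],[46,7],[50,0]]
[[30,15],[33,18],[35,15],[41,0],[46,7],[50,0]]
[[30,15],[33,18],[35,15],[41,0],[46,7],[50,0]]
[[30,15],[33,18],[35,15],[41,0],[46,7],[50,0]]
[[30,15],[33,18],[35,15],[41,0],[46,7],[50,0]]
[[30,15],[33,18],[35,15],[41,0],[46,7],[50,0]]
[[0,12],[2,0],[30,15],[33,18],[35,15],[41,0],[46,7],[50,0]]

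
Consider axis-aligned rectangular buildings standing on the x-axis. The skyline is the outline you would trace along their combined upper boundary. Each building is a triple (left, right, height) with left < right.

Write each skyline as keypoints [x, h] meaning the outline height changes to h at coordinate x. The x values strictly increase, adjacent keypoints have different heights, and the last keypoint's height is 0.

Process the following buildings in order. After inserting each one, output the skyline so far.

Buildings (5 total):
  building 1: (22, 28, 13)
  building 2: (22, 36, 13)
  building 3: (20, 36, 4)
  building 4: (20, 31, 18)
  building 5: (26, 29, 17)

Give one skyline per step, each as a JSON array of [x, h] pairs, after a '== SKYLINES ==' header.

== SKYLINES ==
[[22,13],[28,0]]
[[22,13],[36,0]]
[[20,4],[22,13],[36,0]]
[[20,18],[31,13],[36,0]]
[[20,18],[31,13],[36,0]]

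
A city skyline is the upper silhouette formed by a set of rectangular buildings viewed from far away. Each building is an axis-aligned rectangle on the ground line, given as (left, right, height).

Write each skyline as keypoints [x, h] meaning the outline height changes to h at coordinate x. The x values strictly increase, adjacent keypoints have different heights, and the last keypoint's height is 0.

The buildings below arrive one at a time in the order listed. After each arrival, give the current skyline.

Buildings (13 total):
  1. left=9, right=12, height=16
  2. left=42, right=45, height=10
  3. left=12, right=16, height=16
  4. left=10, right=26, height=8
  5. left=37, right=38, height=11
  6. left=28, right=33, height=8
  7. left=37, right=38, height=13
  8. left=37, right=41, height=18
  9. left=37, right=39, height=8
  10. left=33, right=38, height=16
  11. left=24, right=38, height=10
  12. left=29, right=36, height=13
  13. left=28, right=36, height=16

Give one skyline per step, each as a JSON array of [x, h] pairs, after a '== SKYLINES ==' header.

== SKYLINES ==
[[9,16],[12,0]]
[[9,16],[12,0],[42,10],[45,0]]
[[9,16],[16,0],[42,10],[45,0]]
[[9,16],[16,8],[26,0],[42,10],[45,0]]
[[9,16],[16,8],[26,0],[37,11],[38,0],[42,10],[45,0]]
[[9,16],[16,8],[26,0],[28,8],[33,0],[37,11],[38,0],[42,10],[45,0]]
[[9,16],[16,8],[26,0],[28,8],[33,0],[37,13],[38,0],[42,10],[45,0]]
[[9,16],[16,8],[26,0],[28,8],[33,0],[37,18],[41,0],[42,10],[45,0]]
[[9,16],[16,8],[26,0],[28,8],[33,0],[37,18],[41,0],[42,10],[45,0]]
[[9,16],[16,8],[26,0],[28,8],[33,16],[37,18],[41,0],[42,10],[45,0]]
[[9,16],[16,8],[24,10],[33,16],[37,18],[41,0],[42,10],[45,0]]
[[9,16],[16,8],[24,10],[29,13],[33,16],[37,18],[41,0],[42,10],[45,0]]
[[9,16],[16,8],[24,10],[28,16],[37,18],[41,0],[42,10],[45,0]]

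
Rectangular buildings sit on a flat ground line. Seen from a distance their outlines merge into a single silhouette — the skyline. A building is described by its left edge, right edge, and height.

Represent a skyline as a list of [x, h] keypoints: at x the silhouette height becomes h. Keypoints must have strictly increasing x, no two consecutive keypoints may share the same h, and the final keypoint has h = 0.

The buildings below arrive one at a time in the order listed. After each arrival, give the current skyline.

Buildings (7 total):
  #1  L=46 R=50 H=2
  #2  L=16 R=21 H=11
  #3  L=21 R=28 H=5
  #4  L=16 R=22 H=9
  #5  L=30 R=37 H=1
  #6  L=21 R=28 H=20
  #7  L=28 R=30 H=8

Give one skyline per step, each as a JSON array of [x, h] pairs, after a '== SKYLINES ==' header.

== SKYLINES ==
[[46,2],[50,0]]
[[16,11],[21,0],[46,2],[50,0]]
[[16,11],[21,5],[28,0],[46,2],[50,0]]
[[16,11],[21,9],[22,5],[28,0],[46,2],[50,0]]
[[16,11],[21,9],[22,5],[28,0],[30,1],[37,0],[46,2],[50,0]]
[[16,11],[21,20],[28,0],[30,1],[37,0],[46,2],[50,0]]
[[16,11],[21,20],[28,8],[30,1],[37,0],[46,2],[50,0]]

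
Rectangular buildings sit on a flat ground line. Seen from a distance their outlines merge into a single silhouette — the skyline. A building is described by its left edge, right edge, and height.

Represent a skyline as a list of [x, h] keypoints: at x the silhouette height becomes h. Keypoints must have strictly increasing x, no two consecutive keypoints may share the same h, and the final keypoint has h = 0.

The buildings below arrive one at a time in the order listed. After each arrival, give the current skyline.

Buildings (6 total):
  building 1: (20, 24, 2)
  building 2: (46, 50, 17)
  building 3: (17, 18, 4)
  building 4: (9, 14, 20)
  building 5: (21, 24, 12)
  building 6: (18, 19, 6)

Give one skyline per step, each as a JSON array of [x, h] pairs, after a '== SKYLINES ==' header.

== SKYLINES ==
[[20,2],[24,0]]
[[20,2],[24,0],[46,17],[50,0]]
[[17,4],[18,0],[20,2],[24,0],[46,17],[50,0]]
[[9,20],[14,0],[17,4],[18,0],[20,2],[24,0],[46,17],[50,0]]
[[9,20],[14,0],[17,4],[18,0],[20,2],[21,12],[24,0],[46,17],[50,0]]
[[9,20],[14,0],[17,4],[18,6],[19,0],[20,2],[21,12],[24,0],[46,17],[50,0]]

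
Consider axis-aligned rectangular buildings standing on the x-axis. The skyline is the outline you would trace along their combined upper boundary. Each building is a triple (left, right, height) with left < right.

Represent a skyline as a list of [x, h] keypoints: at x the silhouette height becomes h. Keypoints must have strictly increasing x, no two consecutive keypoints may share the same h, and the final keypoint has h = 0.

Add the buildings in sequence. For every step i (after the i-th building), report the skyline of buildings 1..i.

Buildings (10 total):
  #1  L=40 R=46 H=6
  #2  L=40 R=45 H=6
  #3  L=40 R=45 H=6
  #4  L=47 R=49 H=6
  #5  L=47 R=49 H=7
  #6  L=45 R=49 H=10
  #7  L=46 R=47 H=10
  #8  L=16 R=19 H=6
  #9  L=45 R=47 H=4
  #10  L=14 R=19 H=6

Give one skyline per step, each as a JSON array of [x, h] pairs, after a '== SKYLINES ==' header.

== SKYLINES ==
[[40,6],[46,0]]
[[40,6],[46,0]]
[[40,6],[46,0]]
[[40,6],[46,0],[47,6],[49,0]]
[[40,6],[46,0],[47,7],[49,0]]
[[40,6],[45,10],[49,0]]
[[40,6],[45,10],[49,0]]
[[16,6],[19,0],[40,6],[45,10],[49,0]]
[[16,6],[19,0],[40,6],[45,10],[49,0]]
[[14,6],[19,0],[40,6],[45,10],[49,0]]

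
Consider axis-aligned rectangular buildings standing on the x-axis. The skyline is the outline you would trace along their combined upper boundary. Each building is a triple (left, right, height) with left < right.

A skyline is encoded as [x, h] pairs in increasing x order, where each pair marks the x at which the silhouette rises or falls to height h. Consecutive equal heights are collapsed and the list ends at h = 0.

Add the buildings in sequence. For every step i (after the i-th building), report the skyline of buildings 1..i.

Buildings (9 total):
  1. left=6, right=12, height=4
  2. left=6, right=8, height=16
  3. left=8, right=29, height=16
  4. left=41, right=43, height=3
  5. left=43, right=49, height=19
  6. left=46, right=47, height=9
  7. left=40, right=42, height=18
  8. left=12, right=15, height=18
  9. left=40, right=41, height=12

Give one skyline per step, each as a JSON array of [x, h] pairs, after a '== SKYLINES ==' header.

== SKYLINES ==
[[6,4],[12,0]]
[[6,16],[8,4],[12,0]]
[[6,16],[29,0]]
[[6,16],[29,0],[41,3],[43,0]]
[[6,16],[29,0],[41,3],[43,19],[49,0]]
[[6,16],[29,0],[41,3],[43,19],[49,0]]
[[6,16],[29,0],[40,18],[42,3],[43,19],[49,0]]
[[6,16],[12,18],[15,16],[29,0],[40,18],[42,3],[43,19],[49,0]]
[[6,16],[12,18],[15,16],[29,0],[40,18],[42,3],[43,19],[49,0]]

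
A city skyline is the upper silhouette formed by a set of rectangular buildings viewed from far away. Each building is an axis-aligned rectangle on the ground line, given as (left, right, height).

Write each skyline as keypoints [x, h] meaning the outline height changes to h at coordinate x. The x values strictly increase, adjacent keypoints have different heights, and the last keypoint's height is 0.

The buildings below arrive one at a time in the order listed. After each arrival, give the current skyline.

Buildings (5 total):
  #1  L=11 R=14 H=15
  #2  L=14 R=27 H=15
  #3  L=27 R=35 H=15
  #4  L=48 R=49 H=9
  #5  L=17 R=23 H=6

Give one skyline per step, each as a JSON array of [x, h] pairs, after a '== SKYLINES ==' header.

== SKYLINES ==
[[11,15],[14,0]]
[[11,15],[27,0]]
[[11,15],[35,0]]
[[11,15],[35,0],[48,9],[49,0]]
[[11,15],[35,0],[48,9],[49,0]]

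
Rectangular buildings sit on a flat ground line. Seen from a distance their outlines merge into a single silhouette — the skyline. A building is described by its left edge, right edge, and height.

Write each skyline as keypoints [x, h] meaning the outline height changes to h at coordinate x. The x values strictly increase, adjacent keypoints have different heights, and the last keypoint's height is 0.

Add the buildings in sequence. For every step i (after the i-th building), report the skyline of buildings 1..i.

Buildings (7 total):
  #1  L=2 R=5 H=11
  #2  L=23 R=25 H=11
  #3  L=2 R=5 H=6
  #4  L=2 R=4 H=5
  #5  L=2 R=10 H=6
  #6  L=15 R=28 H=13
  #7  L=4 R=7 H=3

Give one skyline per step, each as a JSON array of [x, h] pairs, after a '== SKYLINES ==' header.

== SKYLINES ==
[[2,11],[5,0]]
[[2,11],[5,0],[23,11],[25,0]]
[[2,11],[5,0],[23,11],[25,0]]
[[2,11],[5,0],[23,11],[25,0]]
[[2,11],[5,6],[10,0],[23,11],[25,0]]
[[2,11],[5,6],[10,0],[15,13],[28,0]]
[[2,11],[5,6],[10,0],[15,13],[28,0]]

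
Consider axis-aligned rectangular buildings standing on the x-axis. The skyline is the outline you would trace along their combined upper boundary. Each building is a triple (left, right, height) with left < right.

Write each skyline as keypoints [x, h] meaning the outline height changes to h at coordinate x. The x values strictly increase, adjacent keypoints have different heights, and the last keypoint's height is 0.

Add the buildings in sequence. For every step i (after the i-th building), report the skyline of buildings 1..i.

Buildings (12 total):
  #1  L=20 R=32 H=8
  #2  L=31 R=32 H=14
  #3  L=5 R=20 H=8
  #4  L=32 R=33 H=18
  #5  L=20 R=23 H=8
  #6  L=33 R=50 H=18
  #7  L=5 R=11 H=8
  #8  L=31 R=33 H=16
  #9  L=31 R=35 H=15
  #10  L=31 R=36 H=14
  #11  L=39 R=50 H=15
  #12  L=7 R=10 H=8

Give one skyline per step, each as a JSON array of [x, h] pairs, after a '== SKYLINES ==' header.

== SKYLINES ==
[[20,8],[32,0]]
[[20,8],[31,14],[32,0]]
[[5,8],[31,14],[32,0]]
[[5,8],[31,14],[32,18],[33,0]]
[[5,8],[31,14],[32,18],[33,0]]
[[5,8],[31,14],[32,18],[50,0]]
[[5,8],[31,14],[32,18],[50,0]]
[[5,8],[31,16],[32,18],[50,0]]
[[5,8],[31,16],[32,18],[50,0]]
[[5,8],[31,16],[32,18],[50,0]]
[[5,8],[31,16],[32,18],[50,0]]
[[5,8],[31,16],[32,18],[50,0]]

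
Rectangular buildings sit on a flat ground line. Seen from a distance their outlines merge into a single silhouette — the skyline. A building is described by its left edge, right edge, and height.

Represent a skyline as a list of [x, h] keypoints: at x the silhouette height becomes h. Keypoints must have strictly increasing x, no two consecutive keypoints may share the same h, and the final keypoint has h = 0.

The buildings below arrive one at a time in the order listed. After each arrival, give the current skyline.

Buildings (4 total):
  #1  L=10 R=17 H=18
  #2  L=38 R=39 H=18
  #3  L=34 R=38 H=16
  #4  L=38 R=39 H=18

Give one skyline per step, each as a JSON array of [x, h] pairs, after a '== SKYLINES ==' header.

== SKYLINES ==
[[10,18],[17,0]]
[[10,18],[17,0],[38,18],[39,0]]
[[10,18],[17,0],[34,16],[38,18],[39,0]]
[[10,18],[17,0],[34,16],[38,18],[39,0]]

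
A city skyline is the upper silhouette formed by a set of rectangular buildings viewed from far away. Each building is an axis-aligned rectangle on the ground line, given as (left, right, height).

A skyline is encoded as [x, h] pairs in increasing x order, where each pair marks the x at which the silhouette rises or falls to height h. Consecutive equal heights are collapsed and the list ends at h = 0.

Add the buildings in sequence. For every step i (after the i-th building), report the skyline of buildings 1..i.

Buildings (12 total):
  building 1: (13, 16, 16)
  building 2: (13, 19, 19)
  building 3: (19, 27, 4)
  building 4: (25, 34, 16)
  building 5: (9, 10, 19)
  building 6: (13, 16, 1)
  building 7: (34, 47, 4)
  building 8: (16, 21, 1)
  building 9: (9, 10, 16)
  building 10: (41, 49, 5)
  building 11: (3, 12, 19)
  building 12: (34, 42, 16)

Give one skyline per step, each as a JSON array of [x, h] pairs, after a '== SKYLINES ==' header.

== SKYLINES ==
[[13,16],[16,0]]
[[13,19],[19,0]]
[[13,19],[19,4],[27,0]]
[[13,19],[19,4],[25,16],[34,0]]
[[9,19],[10,0],[13,19],[19,4],[25,16],[34,0]]
[[9,19],[10,0],[13,19],[19,4],[25,16],[34,0]]
[[9,19],[10,0],[13,19],[19,4],[25,16],[34,4],[47,0]]
[[9,19],[10,0],[13,19],[19,4],[25,16],[34,4],[47,0]]
[[9,19],[10,0],[13,19],[19,4],[25,16],[34,4],[47,0]]
[[9,19],[10,0],[13,19],[19,4],[25,16],[34,4],[41,5],[49,0]]
[[3,19],[12,0],[13,19],[19,4],[25,16],[34,4],[41,5],[49,0]]
[[3,19],[12,0],[13,19],[19,4],[25,16],[42,5],[49,0]]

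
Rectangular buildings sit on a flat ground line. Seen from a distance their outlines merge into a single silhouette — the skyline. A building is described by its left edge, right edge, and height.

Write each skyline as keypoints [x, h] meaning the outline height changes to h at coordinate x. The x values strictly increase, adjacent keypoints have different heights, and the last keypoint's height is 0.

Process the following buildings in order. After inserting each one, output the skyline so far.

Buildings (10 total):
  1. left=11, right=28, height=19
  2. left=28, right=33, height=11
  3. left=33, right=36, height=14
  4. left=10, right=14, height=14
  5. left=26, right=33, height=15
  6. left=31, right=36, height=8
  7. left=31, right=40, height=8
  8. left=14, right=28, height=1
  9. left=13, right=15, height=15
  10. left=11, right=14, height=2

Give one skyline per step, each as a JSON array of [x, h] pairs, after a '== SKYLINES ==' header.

== SKYLINES ==
[[11,19],[28,0]]
[[11,19],[28,11],[33,0]]
[[11,19],[28,11],[33,14],[36,0]]
[[10,14],[11,19],[28,11],[33,14],[36,0]]
[[10,14],[11,19],[28,15],[33,14],[36,0]]
[[10,14],[11,19],[28,15],[33,14],[36,0]]
[[10,14],[11,19],[28,15],[33,14],[36,8],[40,0]]
[[10,14],[11,19],[28,15],[33,14],[36,8],[40,0]]
[[10,14],[11,19],[28,15],[33,14],[36,8],[40,0]]
[[10,14],[11,19],[28,15],[33,14],[36,8],[40,0]]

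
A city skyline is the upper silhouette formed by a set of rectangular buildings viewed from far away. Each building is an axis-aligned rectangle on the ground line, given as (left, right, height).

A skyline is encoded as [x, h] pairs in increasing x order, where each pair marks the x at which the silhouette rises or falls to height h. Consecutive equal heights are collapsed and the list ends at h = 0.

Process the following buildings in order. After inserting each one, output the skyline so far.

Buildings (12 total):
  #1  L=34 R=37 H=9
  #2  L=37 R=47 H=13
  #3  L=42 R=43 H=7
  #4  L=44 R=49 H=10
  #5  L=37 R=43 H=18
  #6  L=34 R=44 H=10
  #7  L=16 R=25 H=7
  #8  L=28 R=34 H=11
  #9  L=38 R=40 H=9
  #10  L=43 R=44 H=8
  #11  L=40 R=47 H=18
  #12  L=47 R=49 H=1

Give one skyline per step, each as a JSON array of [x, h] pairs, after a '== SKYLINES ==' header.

== SKYLINES ==
[[34,9],[37,0]]
[[34,9],[37,13],[47,0]]
[[34,9],[37,13],[47,0]]
[[34,9],[37,13],[47,10],[49,0]]
[[34,9],[37,18],[43,13],[47,10],[49,0]]
[[34,10],[37,18],[43,13],[47,10],[49,0]]
[[16,7],[25,0],[34,10],[37,18],[43,13],[47,10],[49,0]]
[[16,7],[25,0],[28,11],[34,10],[37,18],[43,13],[47,10],[49,0]]
[[16,7],[25,0],[28,11],[34,10],[37,18],[43,13],[47,10],[49,0]]
[[16,7],[25,0],[28,11],[34,10],[37,18],[43,13],[47,10],[49,0]]
[[16,7],[25,0],[28,11],[34,10],[37,18],[47,10],[49,0]]
[[16,7],[25,0],[28,11],[34,10],[37,18],[47,10],[49,0]]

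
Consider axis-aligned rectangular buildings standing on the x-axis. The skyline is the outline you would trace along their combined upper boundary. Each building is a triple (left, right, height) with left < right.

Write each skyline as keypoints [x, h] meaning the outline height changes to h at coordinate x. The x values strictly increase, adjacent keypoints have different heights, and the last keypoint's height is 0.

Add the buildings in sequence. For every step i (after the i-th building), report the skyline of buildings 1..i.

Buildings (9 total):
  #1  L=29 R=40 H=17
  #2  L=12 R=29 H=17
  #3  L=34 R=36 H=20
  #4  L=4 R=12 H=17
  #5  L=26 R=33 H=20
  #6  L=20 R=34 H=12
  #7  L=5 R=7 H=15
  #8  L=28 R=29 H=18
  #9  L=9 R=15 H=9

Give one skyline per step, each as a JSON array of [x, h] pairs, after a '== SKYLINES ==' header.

== SKYLINES ==
[[29,17],[40,0]]
[[12,17],[40,0]]
[[12,17],[34,20],[36,17],[40,0]]
[[4,17],[34,20],[36,17],[40,0]]
[[4,17],[26,20],[33,17],[34,20],[36,17],[40,0]]
[[4,17],[26,20],[33,17],[34,20],[36,17],[40,0]]
[[4,17],[26,20],[33,17],[34,20],[36,17],[40,0]]
[[4,17],[26,20],[33,17],[34,20],[36,17],[40,0]]
[[4,17],[26,20],[33,17],[34,20],[36,17],[40,0]]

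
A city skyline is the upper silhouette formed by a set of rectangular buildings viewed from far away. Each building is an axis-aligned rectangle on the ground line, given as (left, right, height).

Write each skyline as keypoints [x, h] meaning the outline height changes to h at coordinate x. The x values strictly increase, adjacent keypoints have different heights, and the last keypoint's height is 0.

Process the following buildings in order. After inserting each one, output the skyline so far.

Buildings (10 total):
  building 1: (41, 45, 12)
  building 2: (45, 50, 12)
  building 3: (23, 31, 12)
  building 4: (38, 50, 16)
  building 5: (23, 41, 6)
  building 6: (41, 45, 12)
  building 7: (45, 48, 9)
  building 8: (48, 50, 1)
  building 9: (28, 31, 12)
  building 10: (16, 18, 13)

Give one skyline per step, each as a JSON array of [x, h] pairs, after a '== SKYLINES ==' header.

== SKYLINES ==
[[41,12],[45,0]]
[[41,12],[50,0]]
[[23,12],[31,0],[41,12],[50,0]]
[[23,12],[31,0],[38,16],[50,0]]
[[23,12],[31,6],[38,16],[50,0]]
[[23,12],[31,6],[38,16],[50,0]]
[[23,12],[31,6],[38,16],[50,0]]
[[23,12],[31,6],[38,16],[50,0]]
[[23,12],[31,6],[38,16],[50,0]]
[[16,13],[18,0],[23,12],[31,6],[38,16],[50,0]]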